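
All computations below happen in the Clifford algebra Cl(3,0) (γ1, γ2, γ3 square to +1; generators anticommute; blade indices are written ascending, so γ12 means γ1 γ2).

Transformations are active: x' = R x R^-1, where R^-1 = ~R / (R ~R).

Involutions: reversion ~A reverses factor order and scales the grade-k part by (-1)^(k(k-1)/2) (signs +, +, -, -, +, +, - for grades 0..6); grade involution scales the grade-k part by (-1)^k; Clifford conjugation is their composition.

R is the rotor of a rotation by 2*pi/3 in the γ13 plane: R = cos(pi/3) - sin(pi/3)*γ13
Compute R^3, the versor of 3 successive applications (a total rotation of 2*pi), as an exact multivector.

Because a rotor carries half the rotation angle, composing 3 copies of this γ13-plane rotor multiplies the phase: 3*(pi/3) = pi, hence R^3 = cos(pi) - sin(pi)*γ13.
cos(pi) = -1 and sin(pi) = 0, so R^3 = -1. The total rotation 2*pi is 1 full turn, so every vector returns to itself, yet the rotor is -1, on the OTHER sheet of the double cover (an odd number of 2*pi turns).
Answer: -1


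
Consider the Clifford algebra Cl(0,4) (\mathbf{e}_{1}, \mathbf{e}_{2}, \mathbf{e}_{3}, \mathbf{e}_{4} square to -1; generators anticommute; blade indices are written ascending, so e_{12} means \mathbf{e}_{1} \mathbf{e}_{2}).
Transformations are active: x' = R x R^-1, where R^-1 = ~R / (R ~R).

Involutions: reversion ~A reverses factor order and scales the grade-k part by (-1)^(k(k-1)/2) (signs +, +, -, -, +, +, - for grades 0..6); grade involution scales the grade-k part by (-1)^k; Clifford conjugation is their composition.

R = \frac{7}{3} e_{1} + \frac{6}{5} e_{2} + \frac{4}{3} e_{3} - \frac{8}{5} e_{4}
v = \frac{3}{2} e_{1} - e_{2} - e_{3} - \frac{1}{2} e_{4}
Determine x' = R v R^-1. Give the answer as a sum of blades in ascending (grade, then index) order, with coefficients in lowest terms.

~R = \frac{7}{3} e_{1} + \frac{6}{5} e_{2} + \frac{4}{3} e_{3} - \frac{8}{5} e_{4}, and R ~R = -\frac{101}{9}, so R^-1 = ~R / (-\frac{101}{9}).
R v = -\frac{53}{30} - \frac{62}{15} e_{12} - \frac{13}{3} e_{13} + \frac{37}{30} e_{14} + \frac{2}{15} e_{23} - \frac{11}{5} e_{24} - \frac{34}{15} e_{34}
Answer: -\frac{773}{1010} e_{1} + \frac{3479}{2525} e_{2} + \frac{717}{505} e_{3} - \frac{19}{5050} e_{4}


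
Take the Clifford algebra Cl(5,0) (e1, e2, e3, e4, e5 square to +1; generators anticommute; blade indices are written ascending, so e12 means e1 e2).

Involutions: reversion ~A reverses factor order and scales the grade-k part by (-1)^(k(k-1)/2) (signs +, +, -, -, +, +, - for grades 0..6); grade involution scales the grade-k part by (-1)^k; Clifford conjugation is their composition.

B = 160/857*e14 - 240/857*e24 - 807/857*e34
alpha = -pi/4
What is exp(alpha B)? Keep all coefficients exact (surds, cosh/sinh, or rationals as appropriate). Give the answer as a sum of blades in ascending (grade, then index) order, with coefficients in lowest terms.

B^2 term by term: the squares give (160/857)^2*(e14)^2 + (-240/857)^2*(e24)^2 + (-807/857)^2*(e34)^2 = 25600/734449*(-1) + 57600/734449*(-1) + 651249/734449*(-1) = -1 (each basis 2-blade squares to minus the product of its generators' squares); cross terms between blades sharing an index anticommute and cancel. So B^2 = -1.
B^2 = -1 — B^2 < 0, so the exponential closes trigonometrically: l = 1, alpha*l = -pi/4, so exp(alpha B) = cos(-pi/4) + (sin(-pi/4)/1)*B = sqrt(2)/2 + (-sqrt(2)/2)*B.
Answer: sqrt(2)/2 - 80*sqrt(2)/857*e14 + 120*sqrt(2)/857*e24 + 807*sqrt(2)/1714*e34


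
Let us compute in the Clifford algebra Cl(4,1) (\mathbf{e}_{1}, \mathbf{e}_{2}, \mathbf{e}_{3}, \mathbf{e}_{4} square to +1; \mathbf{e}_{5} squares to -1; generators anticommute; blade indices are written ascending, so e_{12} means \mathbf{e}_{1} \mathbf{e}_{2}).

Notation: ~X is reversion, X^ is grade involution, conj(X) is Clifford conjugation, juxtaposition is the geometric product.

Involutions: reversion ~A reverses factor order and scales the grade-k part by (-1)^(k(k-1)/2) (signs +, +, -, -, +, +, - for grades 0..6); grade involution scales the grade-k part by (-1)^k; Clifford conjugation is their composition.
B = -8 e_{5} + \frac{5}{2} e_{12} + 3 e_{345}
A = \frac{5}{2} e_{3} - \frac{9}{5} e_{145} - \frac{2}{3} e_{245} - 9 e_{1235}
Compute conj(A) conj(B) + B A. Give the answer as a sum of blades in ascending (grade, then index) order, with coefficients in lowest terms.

first term: -\frac{27}{5} e_{13} + \frac{72}{5} e_{14} - 2 e_{23} + \frac{16}{3} e_{24} - \frac{85}{2} e_{35} - \frac{15}{2} e_{45} + \frac{313}{4} e_{123} + 27 e_{124} - \frac{5}{3} e_{145} + \frac{9}{2} e_{245}
second term: \frac{27}{5} e_{13} - \frac{72}{5} e_{14} + 2 e_{23} - \frac{16}{3} e_{24} + \frac{85}{2} e_{35} + \frac{15}{2} e_{45} + \frac{313}{4} e_{123} + 27 e_{124} - \frac{5}{3} e_{145} + \frac{9}{2} e_{245}
Answer: \frac{313}{2} e_{123} + 54 e_{124} - \frac{10}{3} e_{145} + 9 e_{245}


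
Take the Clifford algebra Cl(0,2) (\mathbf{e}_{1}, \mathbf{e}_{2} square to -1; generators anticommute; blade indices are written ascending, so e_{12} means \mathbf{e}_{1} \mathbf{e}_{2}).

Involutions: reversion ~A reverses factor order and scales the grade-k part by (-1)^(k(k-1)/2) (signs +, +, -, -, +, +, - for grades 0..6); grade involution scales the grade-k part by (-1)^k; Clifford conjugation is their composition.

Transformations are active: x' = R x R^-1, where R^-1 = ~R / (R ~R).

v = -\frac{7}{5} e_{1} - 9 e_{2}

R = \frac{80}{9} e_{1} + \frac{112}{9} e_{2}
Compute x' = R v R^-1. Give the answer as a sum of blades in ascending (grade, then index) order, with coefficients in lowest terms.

~R = \frac{80}{9} e_{1} + \frac{112}{9} e_{2}, and R ~R = -\frac{18944}{81}, so R^-1 = ~R / (-\frac{18944}{81}).
R v = \frac{1120}{9} - \frac{2816}{45} e_{12}
Answer: -\frac{1491}{185} e_{1} - \frac{157}{37} e_{2}


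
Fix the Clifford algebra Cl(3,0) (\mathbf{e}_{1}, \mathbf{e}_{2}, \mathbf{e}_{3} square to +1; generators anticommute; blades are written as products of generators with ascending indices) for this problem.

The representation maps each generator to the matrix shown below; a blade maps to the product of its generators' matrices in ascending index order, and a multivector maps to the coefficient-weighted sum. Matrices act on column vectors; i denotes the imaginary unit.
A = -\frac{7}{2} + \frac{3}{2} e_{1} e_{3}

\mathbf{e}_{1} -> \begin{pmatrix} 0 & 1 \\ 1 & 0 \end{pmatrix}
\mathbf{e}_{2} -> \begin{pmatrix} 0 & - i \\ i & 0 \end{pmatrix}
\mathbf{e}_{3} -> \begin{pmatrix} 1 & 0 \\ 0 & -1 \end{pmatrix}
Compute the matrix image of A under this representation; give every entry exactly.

Bivector images (products of the table entries): rho(e_{1} e_{3}) = rho(\mathbf{e}_{1})rho(\mathbf{e}_{3}) = \begin{pmatrix} 0 & -1 \\ 1 & 0 \end{pmatrix}.
M = (-\frac{7}{2})*1 + (\frac{3}{2})*rho(e_{1} e_{3}), summed entrywise (1 is the identity matrix):
Answer: \begin{pmatrix} - \frac{7}{2} & - \frac{3}{2} \\ \frac{3}{2} & - \frac{7}{2} \end{pmatrix}


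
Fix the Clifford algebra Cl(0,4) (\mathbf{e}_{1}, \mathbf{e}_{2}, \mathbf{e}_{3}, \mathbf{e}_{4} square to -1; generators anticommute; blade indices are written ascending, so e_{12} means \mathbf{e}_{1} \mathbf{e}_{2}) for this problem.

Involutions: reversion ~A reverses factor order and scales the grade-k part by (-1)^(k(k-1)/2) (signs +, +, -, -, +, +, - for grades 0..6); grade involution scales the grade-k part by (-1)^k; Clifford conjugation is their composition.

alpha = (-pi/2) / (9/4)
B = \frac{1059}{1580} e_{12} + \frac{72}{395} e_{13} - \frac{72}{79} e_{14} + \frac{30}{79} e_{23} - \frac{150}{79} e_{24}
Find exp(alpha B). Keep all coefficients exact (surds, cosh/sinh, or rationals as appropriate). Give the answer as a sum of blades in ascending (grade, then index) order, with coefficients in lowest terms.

B^2 term by term: the squares give (\frac{1059}{1580})^2*(e_{12})^2 + (\frac{72}{395})^2*(e_{13})^2 + (-\frac{72}{79})^2*(e_{14})^2 + (\frac{30}{79})^2*(e_{23})^2 + (-\frac{150}{79})^2*(e_{24})^2 = \frac{1121481}{2496400}*(-1) + \frac{5184}{156025}*(-1) + \frac{5184}{6241}*(-1) + \frac{900}{6241}*(-1) + \frac{22500}{6241}*(-1) = -\frac{81}{16} (each basis 2-blade squares to minus the product of its generators' squares); cross terms between blades sharing an index anticommute and cancel; the commuting (index-disjoint) pairs give grade-4 terms 2*c*c'*(blade product), which cancel blade by blade — e_{1234}: \frac{4320}{6241} - \frac{4320}{6241} = 0 — confirming B is simple. So B^2 = -\frac{81}{16}.
B^2 = -\frac{81}{16} — the negative square puts this in the circular regime; l = \frac{9}{4}, alpha*l = - \frac{\pi}{2}, so exp(alpha B) = cos(- \frac{\pi}{2}) + (sin(- \frac{\pi}{2})/(\frac{9}{4}))*B = 0 + (- \frac{4}{9})*B.
Answer: - \frac{353}{1185} e_{12} - \frac{32}{395} e_{13} + \frac{32}{79} e_{14} - \frac{40}{237} e_{23} + \frac{200}{237} e_{24}


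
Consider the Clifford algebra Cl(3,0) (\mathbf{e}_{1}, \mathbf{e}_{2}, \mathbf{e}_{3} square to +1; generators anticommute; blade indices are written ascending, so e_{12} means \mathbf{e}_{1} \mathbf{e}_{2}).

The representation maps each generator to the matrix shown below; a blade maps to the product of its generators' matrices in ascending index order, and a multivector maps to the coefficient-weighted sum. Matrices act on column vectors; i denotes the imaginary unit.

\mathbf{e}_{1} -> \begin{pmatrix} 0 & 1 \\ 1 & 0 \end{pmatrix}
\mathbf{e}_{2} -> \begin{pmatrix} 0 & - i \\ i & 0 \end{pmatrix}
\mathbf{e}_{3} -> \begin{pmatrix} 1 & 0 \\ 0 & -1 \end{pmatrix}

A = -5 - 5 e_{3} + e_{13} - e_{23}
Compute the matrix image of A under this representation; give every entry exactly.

Bivector images (products of the table entries): rho(e_{13}) = rho(\mathbf{e}_{1})rho(\mathbf{e}_{3}) = \begin{pmatrix} 0 & -1 \\ 1 & 0 \end{pmatrix}; rho(e_{23}) = rho(\mathbf{e}_{2})rho(\mathbf{e}_{3}) = \begin{pmatrix} 0 & i \\ i & 0 \end{pmatrix}.
M = (-5)*1 + (-5)*rho(e_{3}) + (1)*rho(e_{13}) + (-1)*rho(e_{23}), summed entrywise (1 is the identity matrix):
Answer: \begin{pmatrix} -10 & -1 - i \\ 1 - i & 0 \end{pmatrix}


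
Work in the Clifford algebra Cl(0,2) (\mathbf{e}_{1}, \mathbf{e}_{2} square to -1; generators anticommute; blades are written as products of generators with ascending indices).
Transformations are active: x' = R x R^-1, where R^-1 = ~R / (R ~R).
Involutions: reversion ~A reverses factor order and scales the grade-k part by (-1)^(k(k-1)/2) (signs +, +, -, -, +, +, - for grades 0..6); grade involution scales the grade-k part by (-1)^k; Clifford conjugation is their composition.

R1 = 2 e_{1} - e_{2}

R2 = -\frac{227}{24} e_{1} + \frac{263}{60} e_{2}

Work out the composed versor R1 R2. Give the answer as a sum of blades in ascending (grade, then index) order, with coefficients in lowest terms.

Distribute over the terms of R1 (each basis-blade product reordered to ascending indices, repeated generators contracted through their squares):
(2 e_{1}) R2 = \frac{227}{12} + \frac{263}{30} e_{1} e_{2}
(-e_{2}) R2 = \frac{263}{60} - \frac{227}{24} e_{1} e_{2}
Summing the partial products and collecting blades:
Answer: \frac{233}{10} - \frac{83}{120} e_{1} e_{2}


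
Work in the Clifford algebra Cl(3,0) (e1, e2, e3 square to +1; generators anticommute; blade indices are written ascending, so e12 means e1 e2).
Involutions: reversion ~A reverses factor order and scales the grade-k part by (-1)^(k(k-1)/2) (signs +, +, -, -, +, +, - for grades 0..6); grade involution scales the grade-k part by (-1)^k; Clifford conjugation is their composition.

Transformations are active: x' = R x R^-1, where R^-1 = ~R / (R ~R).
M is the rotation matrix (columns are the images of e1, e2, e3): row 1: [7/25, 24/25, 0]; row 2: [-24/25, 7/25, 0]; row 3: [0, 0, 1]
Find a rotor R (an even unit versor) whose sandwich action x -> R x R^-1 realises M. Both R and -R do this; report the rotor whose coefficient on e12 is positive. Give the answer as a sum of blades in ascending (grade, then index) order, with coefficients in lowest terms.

Method: write R = a + b12*e12 + b13*e13 + b23*e23 with a^2 + b12^2 + b13^2 + b23^2 = 1 (so R^-1 = ~R). Expanding the columns R e_j ~R gives tr M = 4a^2 - 1 and, from the antisymmetric part, M21 - M12 = -4a*b12, M13 - M31 = 4a*b13, M32 - M23 = -4a*b23.
Here tr M = 39/25, so a^2 = (1 + tr M)/4 = 16/25 and a = ±4/5. Taking a = 4/5: M21 - M12 = -48/25, M13 - M31 = 0, M32 - M23 = 0, giving b12 = 3/5, b13 = 0, b23 = 0, i.e. R = 4/5 + 3/5*e12.
Its e12 coefficient is already positive.
Answer: 4/5 + 3/5*e12. Note: both R and -R realise this M (trace 39/25); the covering map identifies them, and the e12-coefficient sign is the tie-breaker.


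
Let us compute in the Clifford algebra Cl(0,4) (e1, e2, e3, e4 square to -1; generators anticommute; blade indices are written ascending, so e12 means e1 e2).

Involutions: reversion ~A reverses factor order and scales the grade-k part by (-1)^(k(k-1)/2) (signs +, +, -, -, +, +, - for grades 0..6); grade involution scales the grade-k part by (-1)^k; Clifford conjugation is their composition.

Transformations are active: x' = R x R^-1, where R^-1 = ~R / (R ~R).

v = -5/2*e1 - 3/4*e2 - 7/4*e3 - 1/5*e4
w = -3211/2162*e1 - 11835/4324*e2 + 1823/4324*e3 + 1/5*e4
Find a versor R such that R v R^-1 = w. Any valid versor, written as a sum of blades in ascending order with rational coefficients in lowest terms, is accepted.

Take R = v + w = -4308/1081*e1 - 7539/2162*e2 - 1436/1081*e3. Because q(v) = q(w) = -1983/200, conjugation by R sends v exactly to w.
Answer: -4308/1081*e1 - 7539/2162*e2 - 1436/1081*e3


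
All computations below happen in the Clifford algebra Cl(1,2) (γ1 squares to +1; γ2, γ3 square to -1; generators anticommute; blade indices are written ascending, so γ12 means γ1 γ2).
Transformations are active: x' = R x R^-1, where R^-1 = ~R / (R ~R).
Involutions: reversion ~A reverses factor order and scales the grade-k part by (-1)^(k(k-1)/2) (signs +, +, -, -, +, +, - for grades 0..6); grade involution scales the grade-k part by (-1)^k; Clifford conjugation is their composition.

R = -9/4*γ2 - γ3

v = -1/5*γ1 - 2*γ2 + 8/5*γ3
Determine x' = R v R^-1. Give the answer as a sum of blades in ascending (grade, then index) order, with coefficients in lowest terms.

~R = -9/4*γ2 - γ3, and R ~R = -97/16, so R^-1 = ~R / (-97/16).
R v = -29/10 - 9/20*γ12 - 1/5*γ13 - 28/5*γ23
Answer: 1/5*γ1 - 74/485*γ2 - 248/97*γ3


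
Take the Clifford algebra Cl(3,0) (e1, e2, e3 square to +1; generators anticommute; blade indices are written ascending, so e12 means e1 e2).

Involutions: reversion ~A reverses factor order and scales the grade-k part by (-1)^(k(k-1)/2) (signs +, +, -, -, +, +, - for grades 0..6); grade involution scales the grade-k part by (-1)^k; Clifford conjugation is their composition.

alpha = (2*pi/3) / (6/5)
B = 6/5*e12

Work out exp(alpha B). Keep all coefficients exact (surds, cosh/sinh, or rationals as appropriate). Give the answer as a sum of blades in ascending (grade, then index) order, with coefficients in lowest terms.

B^2 = (6/5)^2*(e12)^2 = 36/25*(-1) = -36/25 (a basis 2-blade squares to minus the product of its generators' squares).
B^2 = -36/25 — a negative square means the series sums to a rotation: l = 6/5, alpha*l = 2*pi/3, so exp(alpha B) = cos(2*pi/3) + (sin(2*pi/3)/(6/5))*B = -1/2 + (5*sqrt(3)/12)*B.
Answer: -1/2 + sqrt(3)/2*e12


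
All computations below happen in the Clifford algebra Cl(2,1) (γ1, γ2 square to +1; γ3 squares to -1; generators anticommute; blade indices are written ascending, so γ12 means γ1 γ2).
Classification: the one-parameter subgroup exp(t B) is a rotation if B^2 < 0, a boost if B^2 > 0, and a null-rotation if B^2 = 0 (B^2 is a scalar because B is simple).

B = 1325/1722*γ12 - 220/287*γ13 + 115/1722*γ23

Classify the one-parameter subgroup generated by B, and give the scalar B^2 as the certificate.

B^2 term by term: the squares give (1325/1722)^2*(γ12)^2 + (-220/287)^2*(γ13)^2 + (115/1722)^2*(γ23)^2 = 1755625/2965284*(-1) + 48400/82369*(+1) + 13225/2965284*(+1) = 0 (each basis 2-blade squares to minus the product of its generators' squares); cross terms between blades sharing an index anticommute and cancel. So B^2 = 0.
Answer: null-rotation, certificate B^2 = 0. The scalar 0 is the complete invariant here: its sign names the subgroup type.


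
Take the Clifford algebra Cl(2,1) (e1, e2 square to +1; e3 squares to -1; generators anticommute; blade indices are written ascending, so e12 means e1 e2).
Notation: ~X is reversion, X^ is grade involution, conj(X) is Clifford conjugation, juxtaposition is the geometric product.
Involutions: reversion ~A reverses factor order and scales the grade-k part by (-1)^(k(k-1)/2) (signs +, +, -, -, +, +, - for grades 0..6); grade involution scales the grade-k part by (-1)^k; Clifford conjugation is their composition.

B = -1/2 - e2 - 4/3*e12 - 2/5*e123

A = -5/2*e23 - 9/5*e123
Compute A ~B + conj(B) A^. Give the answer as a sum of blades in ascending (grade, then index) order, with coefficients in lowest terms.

first term: -18/25 - e1 - 1/10*e3 + 23/15*e13 + 5/4*e23 + 9/10*e123
second term: -18/25 + e1 - 49/10*e3 - 77/15*e13 + 5/4*e23 - 9/10*e123
Answer: -36/25 - 5*e3 - 18/5*e13 + 5/2*e23


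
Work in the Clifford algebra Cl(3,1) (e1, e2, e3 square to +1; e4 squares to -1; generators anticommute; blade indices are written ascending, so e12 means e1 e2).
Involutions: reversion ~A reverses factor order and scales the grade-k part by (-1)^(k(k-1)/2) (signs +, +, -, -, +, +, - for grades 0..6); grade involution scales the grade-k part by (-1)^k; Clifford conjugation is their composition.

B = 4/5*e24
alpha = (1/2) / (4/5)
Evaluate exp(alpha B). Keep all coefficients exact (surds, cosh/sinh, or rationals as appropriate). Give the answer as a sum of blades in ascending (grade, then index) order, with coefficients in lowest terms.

B^2 = (4/5)^2*(e24)^2 = 16/25*(+1) = 16/25 (a basis 2-blade squares to minus the product of its generators' squares).
B^2 = 16/25 — since the square is positive, the closed form is hyperbolic: l = 4/5, alpha*l = 1/2, so exp(alpha B) = cosh(1/2) + (sinh(1/2)/(4/5))*B = cosh(1/2) + (5*sinh(1/2)/4)*B.
Answer: cosh(1/2) + sinh(1/2)*e24


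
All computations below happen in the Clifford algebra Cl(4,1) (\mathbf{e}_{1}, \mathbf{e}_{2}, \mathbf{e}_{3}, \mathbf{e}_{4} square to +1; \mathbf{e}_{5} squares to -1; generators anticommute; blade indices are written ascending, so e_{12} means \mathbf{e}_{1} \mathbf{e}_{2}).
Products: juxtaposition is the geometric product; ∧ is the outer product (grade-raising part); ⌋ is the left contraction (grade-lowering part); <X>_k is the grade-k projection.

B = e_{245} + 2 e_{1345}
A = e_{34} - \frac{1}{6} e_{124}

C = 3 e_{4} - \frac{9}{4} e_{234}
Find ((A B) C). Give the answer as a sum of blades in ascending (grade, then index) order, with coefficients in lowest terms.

step 1: -\frac{11}{6} e_{15} + \frac{4}{3} e_{235}
step 2: -3 e_{45} + \frac{11}{2} e_{145} - 4 e_{2345} - \frac{33}{8} e_{12345}
Answer: -3 e_{45} + \frac{11}{2} e_{145} - 4 e_{2345} - \frac{33}{8} e_{12345}


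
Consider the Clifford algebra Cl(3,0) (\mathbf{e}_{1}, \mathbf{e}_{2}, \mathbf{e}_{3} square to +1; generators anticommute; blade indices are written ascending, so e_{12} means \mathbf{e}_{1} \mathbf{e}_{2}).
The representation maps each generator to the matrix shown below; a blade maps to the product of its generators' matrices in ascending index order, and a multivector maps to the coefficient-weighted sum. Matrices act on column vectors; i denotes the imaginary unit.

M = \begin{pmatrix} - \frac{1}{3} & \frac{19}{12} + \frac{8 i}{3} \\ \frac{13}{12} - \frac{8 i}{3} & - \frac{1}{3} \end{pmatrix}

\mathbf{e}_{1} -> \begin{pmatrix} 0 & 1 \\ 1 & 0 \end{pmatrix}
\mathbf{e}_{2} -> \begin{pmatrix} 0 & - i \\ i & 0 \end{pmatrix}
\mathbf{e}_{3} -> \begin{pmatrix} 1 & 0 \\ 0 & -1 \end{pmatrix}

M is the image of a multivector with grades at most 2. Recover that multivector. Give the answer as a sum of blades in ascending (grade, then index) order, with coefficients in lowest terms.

Method: 1, rho(e_{1}), rho(e_{2}), rho(e_{3}) form a trace-orthogonal basis of the 2x2 complex matrices (tr(X Y) = 2 if X = Y, else 0), so M = m0*1 + m1*rho(e_{1}) + m2*rho(e_{2}) + m3*rho(e_{3}) with m0 = tr(M)/2 = - \frac{1}{3}, m1 = tr(M rho(e_{1}))/2 = \frac{4}{3}, m2 = tr(M rho(e_{2}))/2 = - \frac{8}{3} + \frac{i}{4}, m3 = tr(M rho(e_{3}))/2 = 0.
Multiplying table entries, the bivector images are rho(e_{12}) = i*rho(e_{3}), rho(e_{13}) = -i*rho(e_{2}), rho(e_{23}) = i*rho(e_{1}); with real blade coefficients the real parts of m0..m3 are the coefficients of 1, e_{1}, e_{2}, e_{3} and the imaginary parts give the bivectors (e_{23}: Im m1, e_{13}: -Im m2, e_{12}: Im m3).
Answer: -\frac{1}{3} + \frac{4}{3} e_{1} - \frac{8}{3} e_{2} - \frac{1}{4} e_{13}


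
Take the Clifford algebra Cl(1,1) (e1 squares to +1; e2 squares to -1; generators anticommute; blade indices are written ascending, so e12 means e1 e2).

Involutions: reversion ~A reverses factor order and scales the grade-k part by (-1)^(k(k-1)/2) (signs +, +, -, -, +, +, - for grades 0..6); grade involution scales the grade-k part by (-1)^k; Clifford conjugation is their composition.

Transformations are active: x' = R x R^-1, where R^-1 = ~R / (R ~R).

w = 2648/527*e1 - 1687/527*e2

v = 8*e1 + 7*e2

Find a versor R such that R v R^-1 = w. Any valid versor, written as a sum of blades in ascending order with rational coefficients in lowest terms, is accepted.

Sketch: the shared square 15 makes R = v + w = 6864/527*e1 + 2002/527*e2 the natural versor; its sandwich fixes that direction, negates (v - w)/2, and sends v to w.
Answer: 6864/527*e1 + 2002/527*e2


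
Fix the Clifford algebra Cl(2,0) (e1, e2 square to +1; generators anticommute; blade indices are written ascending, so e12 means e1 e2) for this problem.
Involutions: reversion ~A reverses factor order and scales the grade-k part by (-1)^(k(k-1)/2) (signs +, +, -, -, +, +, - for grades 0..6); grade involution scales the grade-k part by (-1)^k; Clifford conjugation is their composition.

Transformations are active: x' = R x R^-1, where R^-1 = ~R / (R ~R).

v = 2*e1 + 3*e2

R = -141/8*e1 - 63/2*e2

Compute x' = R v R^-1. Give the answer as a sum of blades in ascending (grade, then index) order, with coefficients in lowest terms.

~R = -141/8*e1 - 63/2*e2, and R ~R = 83385/64, so R^-1 = ~R / (83385/64).
R v = -519/4 + 81/8*e12
Answer: 13994/9265*e1 + 30333/9265*e2


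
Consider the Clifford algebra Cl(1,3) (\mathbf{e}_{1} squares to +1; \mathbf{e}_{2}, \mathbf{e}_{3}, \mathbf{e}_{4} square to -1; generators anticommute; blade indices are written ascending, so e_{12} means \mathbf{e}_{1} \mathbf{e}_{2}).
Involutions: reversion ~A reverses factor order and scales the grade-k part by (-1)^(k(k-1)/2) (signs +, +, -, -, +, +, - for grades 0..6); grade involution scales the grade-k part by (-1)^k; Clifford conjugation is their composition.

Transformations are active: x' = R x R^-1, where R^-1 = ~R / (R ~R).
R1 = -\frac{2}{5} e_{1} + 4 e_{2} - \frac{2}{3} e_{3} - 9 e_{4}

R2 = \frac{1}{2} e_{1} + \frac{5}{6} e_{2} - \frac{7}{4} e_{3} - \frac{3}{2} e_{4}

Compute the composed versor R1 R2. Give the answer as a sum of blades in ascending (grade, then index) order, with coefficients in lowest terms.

Distribute over the terms of R1 (each basis-blade product reordered to ascending indices, repeated generators contracted through their squares):
(-\frac{2}{5} e_{1}) R2 = -\frac{1}{5} - \frac{1}{3} e_{12} + \frac{7}{10} e_{13} + \frac{3}{5} e_{14}
(4 e_{2}) R2 = -\frac{10}{3} - 2 e_{12} - 7 e_{23} - 6 e_{24}
(-\frac{2}{3} e_{3}) R2 = -\frac{7}{6} + \frac{1}{3} e_{13} + \frac{5}{9} e_{23} + e_{34}
(-9 e_{4}) R2 = -\frac{27}{2} + \frac{9}{2} e_{14} + \frac{15}{2} e_{24} - \frac{63}{4} e_{34}
Summing the partial products and collecting blades:
Answer: -\frac{91}{5} - \frac{7}{3} e_{12} + \frac{31}{30} e_{13} + \frac{51}{10} e_{14} - \frac{58}{9} e_{23} + \frac{3}{2} e_{24} - \frac{59}{4} e_{34}


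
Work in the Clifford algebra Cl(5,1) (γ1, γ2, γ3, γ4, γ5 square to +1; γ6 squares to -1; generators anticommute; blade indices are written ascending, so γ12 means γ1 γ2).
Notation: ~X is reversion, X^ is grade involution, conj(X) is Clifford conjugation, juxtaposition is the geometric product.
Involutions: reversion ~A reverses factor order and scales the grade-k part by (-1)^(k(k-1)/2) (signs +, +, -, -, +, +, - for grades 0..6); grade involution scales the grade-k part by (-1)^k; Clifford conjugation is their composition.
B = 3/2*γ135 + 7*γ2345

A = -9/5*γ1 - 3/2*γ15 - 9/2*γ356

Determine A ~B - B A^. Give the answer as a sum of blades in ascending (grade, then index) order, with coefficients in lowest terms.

first term: 9/4*γ3 + 27/4*γ16 + 27/10*γ35 - 63/2*γ246 + 21/2*γ1234 - 63/5*γ12345
second term: -9/4*γ3 - 27/4*γ16 + 27/10*γ35 + 63/2*γ246 - 21/2*γ1234 + 63/5*γ12345
Answer: 9/2*γ3 + 27/2*γ16 - 63*γ246 + 21*γ1234 - 126/5*γ12345


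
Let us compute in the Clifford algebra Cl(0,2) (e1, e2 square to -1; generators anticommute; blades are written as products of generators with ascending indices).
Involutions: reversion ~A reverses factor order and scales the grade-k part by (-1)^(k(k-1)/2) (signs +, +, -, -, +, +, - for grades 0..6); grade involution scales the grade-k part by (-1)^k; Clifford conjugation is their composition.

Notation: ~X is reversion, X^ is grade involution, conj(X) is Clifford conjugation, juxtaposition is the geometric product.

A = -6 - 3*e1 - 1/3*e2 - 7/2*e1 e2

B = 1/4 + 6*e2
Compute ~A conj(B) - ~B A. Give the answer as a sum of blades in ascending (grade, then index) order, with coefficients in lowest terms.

first term: -7/2 + 81/4*e1 + 431/12*e2 + 151/8*e1 e2
second term: 1/2 - 87/4*e1 - 433/12*e2 + 137/8*e1 e2
Answer: -4 + 42*e1 + 72*e2 + 7/4*e1 e2


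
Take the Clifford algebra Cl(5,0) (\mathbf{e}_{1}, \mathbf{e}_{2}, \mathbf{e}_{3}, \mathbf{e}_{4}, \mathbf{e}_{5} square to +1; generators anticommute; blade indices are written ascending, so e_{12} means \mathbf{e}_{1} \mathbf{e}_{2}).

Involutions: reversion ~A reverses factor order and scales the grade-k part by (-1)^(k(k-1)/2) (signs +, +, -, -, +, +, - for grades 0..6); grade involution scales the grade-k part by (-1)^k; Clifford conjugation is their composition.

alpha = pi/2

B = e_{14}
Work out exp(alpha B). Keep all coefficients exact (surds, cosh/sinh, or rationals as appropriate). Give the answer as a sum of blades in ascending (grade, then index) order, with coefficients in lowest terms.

B^2 = (1)^2*(e_{14})^2 = 1*(-1) = -1 (a basis 2-blade squares to minus the product of its generators' squares).
B^2 = -1 — since the square is negative, the closed form is circular: l = 1, alpha*l = \frac{\pi}{2}, so exp(alpha B) = cos(\frac{\pi}{2}) + (sin(\frac{\pi}{2})/1)*B = 0 + (1)*B.
Answer: e_{14}


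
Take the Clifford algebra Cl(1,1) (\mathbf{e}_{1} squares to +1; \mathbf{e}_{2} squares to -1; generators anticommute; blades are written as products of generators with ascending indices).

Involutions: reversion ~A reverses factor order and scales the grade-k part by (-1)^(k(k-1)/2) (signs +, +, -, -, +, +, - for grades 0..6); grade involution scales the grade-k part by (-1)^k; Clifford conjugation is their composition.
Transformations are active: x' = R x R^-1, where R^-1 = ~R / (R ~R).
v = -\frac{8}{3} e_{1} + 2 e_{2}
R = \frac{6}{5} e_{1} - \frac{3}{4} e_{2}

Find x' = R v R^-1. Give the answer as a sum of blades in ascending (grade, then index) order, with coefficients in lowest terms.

~R = \frac{6}{5} e_{1} - \frac{3}{4} e_{2}, and R ~R = \frac{351}{400}, so R^-1 = ~R / (\frac{351}{400}).
R v = -\frac{17}{10} + \frac{2}{5} e_{1} e_{2}
Answer: -\frac{232}{117} e_{1} + \frac{106}{117} e_{2}


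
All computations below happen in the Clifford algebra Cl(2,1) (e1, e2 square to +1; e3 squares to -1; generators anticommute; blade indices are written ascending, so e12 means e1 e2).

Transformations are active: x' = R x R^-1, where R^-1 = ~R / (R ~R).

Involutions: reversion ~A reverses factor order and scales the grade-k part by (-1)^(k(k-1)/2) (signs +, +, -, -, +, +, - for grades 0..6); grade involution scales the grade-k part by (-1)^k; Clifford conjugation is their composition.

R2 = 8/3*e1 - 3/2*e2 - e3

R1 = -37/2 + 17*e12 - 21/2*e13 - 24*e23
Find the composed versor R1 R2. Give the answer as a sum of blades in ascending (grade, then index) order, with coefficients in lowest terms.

Distribute over the terms of R2 (each basis-blade product reordered to ascending indices, repeated generators contracted through their squares):
R1 (8/3*e1) = -148/3*e1 - 136/3*e2 + 28*e3 - 64*e123
R1 (-3/2*e2) = -51/2*e1 + 111/4*e2 - 36*e3 - 63/4*e123
R1 (-e3) = -21/2*e1 - 24*e2 + 37/2*e3 - 17*e123
Summing the partial products and collecting blades:
Answer: -256/3*e1 - 499/12*e2 + 21/2*e3 - 387/4*e123


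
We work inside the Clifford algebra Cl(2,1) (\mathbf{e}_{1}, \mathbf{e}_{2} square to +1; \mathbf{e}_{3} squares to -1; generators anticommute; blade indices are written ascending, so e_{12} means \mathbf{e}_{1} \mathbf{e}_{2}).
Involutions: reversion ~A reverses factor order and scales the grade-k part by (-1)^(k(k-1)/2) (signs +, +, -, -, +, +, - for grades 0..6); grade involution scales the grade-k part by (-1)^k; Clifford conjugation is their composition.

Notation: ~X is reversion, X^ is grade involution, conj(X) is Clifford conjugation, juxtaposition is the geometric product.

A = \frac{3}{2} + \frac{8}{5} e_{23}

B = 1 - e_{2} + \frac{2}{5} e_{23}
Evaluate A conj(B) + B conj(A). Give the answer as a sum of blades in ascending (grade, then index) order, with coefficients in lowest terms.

first term: \frac{43}{50} + \frac{3}{2} e_{2} - \frac{8}{5} e_{3} + e_{23}
second term: \frac{43}{50} - \frac{3}{2} e_{2} + \frac{8}{5} e_{3} - e_{23}
Answer: \frac{43}{25}


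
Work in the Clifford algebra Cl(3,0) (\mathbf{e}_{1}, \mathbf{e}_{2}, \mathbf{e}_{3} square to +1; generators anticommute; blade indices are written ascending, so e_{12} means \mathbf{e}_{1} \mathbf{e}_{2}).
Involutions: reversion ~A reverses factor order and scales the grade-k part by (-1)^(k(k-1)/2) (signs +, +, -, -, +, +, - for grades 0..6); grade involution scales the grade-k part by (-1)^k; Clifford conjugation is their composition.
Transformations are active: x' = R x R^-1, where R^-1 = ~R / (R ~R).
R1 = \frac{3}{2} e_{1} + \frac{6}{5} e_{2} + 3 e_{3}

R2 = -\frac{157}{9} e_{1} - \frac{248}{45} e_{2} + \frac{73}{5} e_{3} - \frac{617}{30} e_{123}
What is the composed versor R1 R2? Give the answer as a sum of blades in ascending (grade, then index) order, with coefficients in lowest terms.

Distribute over the terms of R1 (each basis-blade product reordered to ascending indices, repeated generators contracted through their squares):
(\frac{3}{2} e_{1}) R2 = -\frac{157}{6} - \frac{124}{15} e_{12} + \frac{219}{10} e_{13} - \frac{617}{20} e_{23}
(\frac{6}{5} e_{2}) R2 = -\frac{496}{75} + \frac{314}{15} e_{12} + \frac{617}{25} e_{13} + \frac{438}{25} e_{23}
(3 e_{3}) R2 = \frac{219}{5} - \frac{617}{10} e_{12} + \frac{157}{3} e_{13} + \frac{248}{15} e_{23}
Summing the partial products and collecting blades:
Answer: \frac{551}{50} - \frac{1471}{30} e_{12} + \frac{14837}{150} e_{13} + \frac{961}{300} e_{23}


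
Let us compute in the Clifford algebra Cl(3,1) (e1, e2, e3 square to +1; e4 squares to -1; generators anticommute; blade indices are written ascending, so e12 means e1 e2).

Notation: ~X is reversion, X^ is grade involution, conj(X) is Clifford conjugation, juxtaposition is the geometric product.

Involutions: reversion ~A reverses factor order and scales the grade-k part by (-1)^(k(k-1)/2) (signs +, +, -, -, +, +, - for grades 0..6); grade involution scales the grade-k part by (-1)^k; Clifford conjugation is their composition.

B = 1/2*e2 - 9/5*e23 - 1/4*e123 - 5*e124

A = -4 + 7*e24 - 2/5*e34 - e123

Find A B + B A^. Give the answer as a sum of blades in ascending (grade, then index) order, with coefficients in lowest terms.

first term: -1/4 - 184/5*e1 - 2*e2 - 7/2*e4 + 1/2*e13 + 36/5*e23 - 18/25*e24 - 88/5*e34 - e123 + 199/10*e124 - 7/4*e134 - 1/5*e234
second term: 1/4 - 166/5*e1 - 2*e2 + 7/2*e4 - 1/2*e13 + 36/5*e23 + 18/25*e24 + 38/5*e34 + 3*e123 + 201/10*e124 + 7/4*e134 - 1/5*e234
Answer: -70*e1 - 4*e2 + 72/5*e23 - 10*e34 + 2*e123 + 40*e124 - 2/5*e234


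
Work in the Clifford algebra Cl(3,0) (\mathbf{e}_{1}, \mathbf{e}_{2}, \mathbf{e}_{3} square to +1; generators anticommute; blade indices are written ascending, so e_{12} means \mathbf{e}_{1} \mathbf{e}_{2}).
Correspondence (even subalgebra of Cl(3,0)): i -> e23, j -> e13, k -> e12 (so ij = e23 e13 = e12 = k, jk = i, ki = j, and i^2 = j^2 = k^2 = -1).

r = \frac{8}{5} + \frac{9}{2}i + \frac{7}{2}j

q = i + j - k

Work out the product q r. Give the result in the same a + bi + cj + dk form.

In blades: q = -e_{12} + e_{13} + e_{23}, r = \frac{8}{5} + \frac{7}{2} e_{13} + \frac{9}{2} e_{23}.
Distribute q over r term by term (generator squares from the signature, products reordered to ascending indices): (-e_{12})*r = -\frac{8}{5} e_{12} - \frac{9}{2} e_{13} + \frac{7}{2} e_{23}; (e_{13})*r = -\frac{7}{2} - \frac{9}{2} e_{12} + \frac{8}{5} e_{13}; (e_{23})*r = -\frac{9}{2} + \frac{7}{2} e_{12} + \frac{8}{5} e_{23}.
Sum: -8 - \frac{13}{5} e_{12} - \frac{29}{10} e_{13} + \frac{51}{10} e_{23}; translating back through the correspondence:
Answer: -8 + \frac{51}{10}i - \frac{29}{10}j - \frac{13}{5}k


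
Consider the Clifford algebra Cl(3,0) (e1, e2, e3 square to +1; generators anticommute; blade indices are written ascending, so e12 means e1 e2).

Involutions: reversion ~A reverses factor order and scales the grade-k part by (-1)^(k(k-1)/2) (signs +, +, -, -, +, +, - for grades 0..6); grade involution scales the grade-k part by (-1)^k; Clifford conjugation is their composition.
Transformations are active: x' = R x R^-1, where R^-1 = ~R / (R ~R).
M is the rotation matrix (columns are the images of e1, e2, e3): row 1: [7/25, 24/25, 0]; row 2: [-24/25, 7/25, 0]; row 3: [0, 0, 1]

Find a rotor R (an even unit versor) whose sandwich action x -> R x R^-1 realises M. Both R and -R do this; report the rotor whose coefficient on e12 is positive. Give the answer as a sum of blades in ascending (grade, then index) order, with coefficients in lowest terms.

Method: write R = a + b12*e12 + b13*e13 + b23*e23 with a^2 + b12^2 + b13^2 + b23^2 = 1 (so R^-1 = ~R). Expanding the columns R e_j ~R gives tr M = 4a^2 - 1 and, from the antisymmetric part, M21 - M12 = -4a*b12, M13 - M31 = 4a*b13, M32 - M23 = -4a*b23.
Here tr M = 39/25, so a^2 = (1 + tr M)/4 = 16/25 and a = ±4/5. Taking a = 4/5: M21 - M12 = -48/25, M13 - M31 = 0, M32 - M23 = 0, giving b12 = 3/5, b13 = 0, b23 = 0, i.e. R = 4/5 + 3/5*e12.
Its e12 coefficient is already positive.
Answer: 4/5 + 3/5*e12. Uniqueness: Spin(3) -> SO(3) maps R and -R to the same rotation of trace 39/25; fixing the sign of the e12 coefficient removes the ambiguity.


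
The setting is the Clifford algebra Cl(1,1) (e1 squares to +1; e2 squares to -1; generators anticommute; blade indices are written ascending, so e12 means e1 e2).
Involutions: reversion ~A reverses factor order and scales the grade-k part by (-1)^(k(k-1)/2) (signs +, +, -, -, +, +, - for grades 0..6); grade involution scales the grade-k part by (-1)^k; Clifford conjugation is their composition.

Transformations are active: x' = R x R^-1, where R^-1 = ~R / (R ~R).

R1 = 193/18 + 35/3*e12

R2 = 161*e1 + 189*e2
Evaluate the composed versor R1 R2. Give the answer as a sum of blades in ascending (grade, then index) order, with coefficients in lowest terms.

Distribute over the terms of R1 (each basis-blade product reordered to ascending indices, repeated generators contracted through their squares):
(193/18) R2 = 31073/18*e1 + 4053/2*e2
(35/3*e12) R2 = -2205*e1 - 5635/3*e2
Summing the partial products and collecting blades:
Answer: -8617/18*e1 + 889/6*e2


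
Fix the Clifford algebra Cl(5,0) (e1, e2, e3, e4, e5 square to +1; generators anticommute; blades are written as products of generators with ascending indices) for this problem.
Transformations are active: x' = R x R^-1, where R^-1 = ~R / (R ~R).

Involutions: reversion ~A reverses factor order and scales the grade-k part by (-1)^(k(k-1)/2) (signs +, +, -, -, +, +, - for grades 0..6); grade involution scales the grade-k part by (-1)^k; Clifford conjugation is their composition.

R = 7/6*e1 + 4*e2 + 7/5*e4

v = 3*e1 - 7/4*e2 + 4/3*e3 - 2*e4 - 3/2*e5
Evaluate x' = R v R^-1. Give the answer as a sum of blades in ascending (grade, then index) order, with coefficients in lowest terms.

~R = 7/6*e1 + 4*e2 + 7/5*e4, and R ~R = 17389/900, so R^-1 = ~R / (17389/900).
R v = -63/10 - 337/24*e1 e2 + 14/9*e1 e3 - 98/15*e1 e4 - 7/4*e1 e5 + 16/3*e2 e3 - 111/20*e2 e4 - 6*e2 e5 - 28/15*e3 e4 - 21/10*e4 e5
Answer: -65397/17389*e1 - 59717/69556*e2 - 4/3*e3 + 18902/17389*e4 + 3/2*e5


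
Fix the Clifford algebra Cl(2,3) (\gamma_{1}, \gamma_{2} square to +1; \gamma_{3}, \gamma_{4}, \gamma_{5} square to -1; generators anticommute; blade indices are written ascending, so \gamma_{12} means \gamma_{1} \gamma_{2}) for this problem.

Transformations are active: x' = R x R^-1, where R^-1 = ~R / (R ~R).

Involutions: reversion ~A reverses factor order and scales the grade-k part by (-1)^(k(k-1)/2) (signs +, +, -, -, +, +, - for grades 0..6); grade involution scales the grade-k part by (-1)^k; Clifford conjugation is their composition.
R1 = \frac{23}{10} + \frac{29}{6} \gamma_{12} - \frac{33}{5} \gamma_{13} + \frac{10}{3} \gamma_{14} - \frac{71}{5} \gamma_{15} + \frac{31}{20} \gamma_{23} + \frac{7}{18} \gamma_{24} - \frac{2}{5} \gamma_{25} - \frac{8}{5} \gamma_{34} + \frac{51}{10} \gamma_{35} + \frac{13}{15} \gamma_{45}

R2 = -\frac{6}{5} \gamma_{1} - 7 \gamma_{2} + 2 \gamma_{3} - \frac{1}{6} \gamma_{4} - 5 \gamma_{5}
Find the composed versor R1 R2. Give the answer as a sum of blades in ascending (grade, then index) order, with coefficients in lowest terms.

Distribute over the terms of R2 (each basis-blade product reordered to ascending indices, repeated generators contracted through their squares):
R1 (-\frac{6}{5} \gamma_{1}) = -\frac{69}{25} \gamma_{1} + \frac{29}{5} \gamma_{2} - \frac{198}{25} \gamma_{3} + 4 \gamma_{4} - \frac{426}{25} \gamma_{5} - \frac{93}{50} \gamma_{123} - \frac{7}{15} \gamma_{124} + \frac{12}{25} \gamma_{125} + \frac{48}{25} \gamma_{134} - \frac{153}{25} \gamma_{135} - \frac{26}{25} \gamma_{145}
R1 (-7 \gamma_{2}) = -\frac{203}{6} \gamma_{1} - \frac{161}{10} \gamma_{2} + \frac{217}{20} \gamma_{3} + \frac{49}{18} \gamma_{4} - \frac{14}{5} \gamma_{5} - \frac{231}{5} \gamma_{123} + \frac{70}{3} \gamma_{124} - \frac{497}{5} \gamma_{125} + \frac{56}{5} \gamma_{234} - \frac{357}{10} \gamma_{235} - \frac{91}{15} \gamma_{245}
R1 (2 \gamma_{3}) = \frac{66}{5} \gamma_{1} - \frac{31}{10} \gamma_{2} + \frac{23}{5} \gamma_{3} - \frac{16}{5} \gamma_{4} + \frac{51}{5} \gamma_{5} + \frac{29}{3} \gamma_{123} - \frac{20}{3} \gamma_{134} + \frac{142}{5} \gamma_{135} - \frac{7}{9} \gamma_{234} + \frac{4}{5} \gamma_{235} + \frac{26}{15} \gamma_{345}
R1 (-\frac{1}{6} \gamma_{4}) = \frac{5}{9} \gamma_{1} + \frac{7}{108} \gamma_{2} - \frac{4}{15} \gamma_{3} - \frac{23}{60} \gamma_{4} - \frac{13}{90} \gamma_{5} - \frac{29}{36} \gamma_{124} + \frac{11}{10} \gamma_{134} - \frac{71}{30} \gamma_{145} - \frac{31}{120} \gamma_{234} - \frac{1}{15} \gamma_{245} + \frac{17}{20} \gamma_{345}
R1 (-5 \gamma_{5}) = -71 \gamma_{1} - 2 \gamma_{2} + \frac{51}{2} \gamma_{3} + \frac{13}{3} \gamma_{4} - \frac{23}{2} \gamma_{5} - \frac{145}{6} \gamma_{125} + 33 \gamma_{135} - \frac{50}{3} \gamma_{145} - \frac{31}{4} \gamma_{235} - \frac{35}{18} \gamma_{245} + 8 \gamma_{345}
Summing the partial products and collecting blades:
Answer: -\frac{42227}{450} \gamma_{1} - \frac{8281}{540} \gamma_{2} + \frac{9829}{300} \gamma_{3} + \frac{269}{36} \gamma_{4} - \frac{4789}{225} \gamma_{5} - \frac{5759}{150} \gamma_{123} + \frac{3971}{180} \gamma_{124} - \frac{18463}{150} \gamma_{125} - \frac{547}{150} \gamma_{134} + \frac{1382}{25} \gamma_{135} - \frac{3011}{150} \gamma_{145} + \frac{3659}{360} \gamma_{234} - \frac{853}{20} \gamma_{235} - \frac{727}{90} \gamma_{245} + \frac{127}{12} \gamma_{345}


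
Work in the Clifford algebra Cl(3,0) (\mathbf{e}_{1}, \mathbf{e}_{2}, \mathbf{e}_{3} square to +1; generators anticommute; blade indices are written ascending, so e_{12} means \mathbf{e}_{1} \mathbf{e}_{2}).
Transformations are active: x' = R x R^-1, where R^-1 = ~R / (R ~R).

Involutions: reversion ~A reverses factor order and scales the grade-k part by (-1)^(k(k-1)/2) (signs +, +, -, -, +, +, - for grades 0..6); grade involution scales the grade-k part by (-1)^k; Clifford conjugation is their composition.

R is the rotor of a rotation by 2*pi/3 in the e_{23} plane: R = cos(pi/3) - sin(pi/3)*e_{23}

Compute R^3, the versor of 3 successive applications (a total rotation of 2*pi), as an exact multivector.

The rotor phase is half the rotation angle and phases add under composition, so 3 steps in the e_{23} plane accumulate phase 3*(pi/3) = \pi: R^3 = cos(\pi) - sin(\pi)*e_{23}.
cos(\pi) = -1 and sin(\pi) = 0, so R^3 = -1. The total rotation 2*pi is 1 full turn, so every vector returns to itself, yet the rotor is -1, on the OTHER sheet of the double cover (an odd number of 2*pi turns).
Answer: -1
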